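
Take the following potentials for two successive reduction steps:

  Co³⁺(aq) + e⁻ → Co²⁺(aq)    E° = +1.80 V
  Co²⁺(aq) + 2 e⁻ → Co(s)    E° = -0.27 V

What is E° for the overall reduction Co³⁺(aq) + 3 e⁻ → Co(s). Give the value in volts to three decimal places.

+0.420 V

Since ΔG° = −nFE° is additive over sequential reductions, n₃E°₃ = n₁E°₁ + n₂E°₂.
E°₃ = (1×+1.80 + 2×-0.27) / 3 = (+1.260) / 3 = +0.420 V.
Simply averaging or adding the two E° values would be wrong; the electron-weighted sum is required.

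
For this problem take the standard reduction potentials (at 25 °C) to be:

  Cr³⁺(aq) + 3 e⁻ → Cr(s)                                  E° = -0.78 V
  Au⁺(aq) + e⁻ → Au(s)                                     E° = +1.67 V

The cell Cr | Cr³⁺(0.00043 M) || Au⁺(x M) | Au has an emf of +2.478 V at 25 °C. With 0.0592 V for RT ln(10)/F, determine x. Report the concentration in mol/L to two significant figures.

0.22 M

Au⁺/Au is the cathode, Cr³⁺/Cr the anode: E°cell = +2.45 V, n = 3.
Overall reaction: 3 Au⁺(aq) + Cr(s) → 3 Au(s) + Cr³⁺(aq); Q = [Cr³⁺]^1/[Au⁺]^3.
From E = E° − (0.0592/n) log Q: log Q = (E° − E)·n/0.0592 = (+2.45 − (+2.478))·3/0.0592 = -1.4189.
So 3·log[Au⁺] = 1·log(0.00043) − log Q = -3.3665 − (-1.4189) = -1.9476; log[Au⁺] = -1.9476 / 3 = -0.6492; [Au⁺] = 10^(-0.6492) ≈ 0.22 M.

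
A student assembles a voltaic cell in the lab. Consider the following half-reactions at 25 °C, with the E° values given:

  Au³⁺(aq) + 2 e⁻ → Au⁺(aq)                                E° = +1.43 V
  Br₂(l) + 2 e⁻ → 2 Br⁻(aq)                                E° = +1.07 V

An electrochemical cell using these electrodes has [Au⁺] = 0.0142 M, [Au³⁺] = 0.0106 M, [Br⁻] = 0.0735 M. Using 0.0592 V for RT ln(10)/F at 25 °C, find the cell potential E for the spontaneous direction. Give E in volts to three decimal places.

+0.289 V

Au³⁺/Au⁺ is the cathode (higher E°), Br₂/Br⁻ the anode: E°cell = +1.43 − (+1.07) = +0.36 V, n = 2.
Overall: Au³⁺(aq) + 2 Br⁻(aq) → Au⁺(aq) + Br₂(l)
Q = [Au⁺] / ([Au³⁺]·[Br⁻]^2); log Q = 2.394.
E = E° − (0.0592/n) log Q = +0.36 − (0.0592/2)(2.394) = +0.289 V.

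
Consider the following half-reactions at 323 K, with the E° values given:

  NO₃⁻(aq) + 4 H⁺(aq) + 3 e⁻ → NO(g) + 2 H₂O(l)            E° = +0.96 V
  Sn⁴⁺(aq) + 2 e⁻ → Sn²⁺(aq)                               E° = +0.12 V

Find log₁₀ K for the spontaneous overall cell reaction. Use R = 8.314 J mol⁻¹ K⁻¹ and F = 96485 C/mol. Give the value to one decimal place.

78.6

Cathode: NO₃⁻/NO; anode: Sn⁴⁺/Sn²⁺. E°cell = (+0.96) − (+0.12) = +0.84 V, with n = 6.
ΔG° = −nFE° = −RT ln K, so ln K = nFE°/(RT) = (6)(96485)(+0.84) / ((8.314)(323)) = 181.083.
log₁₀ K = 181.083 / ln 10 = 78.6.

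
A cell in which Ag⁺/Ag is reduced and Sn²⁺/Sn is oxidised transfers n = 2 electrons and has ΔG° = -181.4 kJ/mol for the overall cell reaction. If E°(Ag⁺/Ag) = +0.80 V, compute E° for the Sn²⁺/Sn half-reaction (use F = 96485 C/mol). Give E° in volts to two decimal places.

E°cell = −ΔG°/(nF) = −(-181.4×10³)/((2)(96485)) = +0.940 V.
Since Ag⁺/Ag is the cathode and Sn²⁺/Sn the anode, E°cell = E°(Ag⁺/Ag) − E°(Sn²⁺/Sn).
So E°(Sn²⁺/Sn) = E°(Ag⁺/Ag) − E°cell = (+0.80) − (+0.940) = -0.14 V.

-0.14 V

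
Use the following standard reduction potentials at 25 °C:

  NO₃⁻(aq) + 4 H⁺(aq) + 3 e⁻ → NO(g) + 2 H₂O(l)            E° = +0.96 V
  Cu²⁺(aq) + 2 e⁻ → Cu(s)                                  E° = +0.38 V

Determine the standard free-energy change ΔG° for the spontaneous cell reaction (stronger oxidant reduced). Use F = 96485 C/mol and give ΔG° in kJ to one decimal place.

-335.8 kJ

NO₃⁻/NO (E° = +0.96 V) is the cathode; Cu²⁺/Cu (E° = +0.38 V) is the anode, so E°cell = +0.58 V.
Balancing electrons gives n = 6 (lcm of 3 and 2).
ΔG° = −nFE° = −(6)(96485)(+0.58) = -335,768 J = -335.8 kJ.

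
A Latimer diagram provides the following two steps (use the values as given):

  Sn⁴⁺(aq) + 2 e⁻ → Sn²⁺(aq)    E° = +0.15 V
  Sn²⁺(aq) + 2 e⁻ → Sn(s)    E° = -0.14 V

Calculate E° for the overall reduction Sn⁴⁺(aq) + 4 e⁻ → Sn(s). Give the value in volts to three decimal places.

Adding the free-energy changes (−nFE°) of the two steps gives −n₃FE°₃ = −n₁FE°₁ − n₂FE°₂.
E°₃ = (2×+0.15 + 2×-0.14) / 4 = (+0.020) / 4 = +0.005 V.

+0.005 V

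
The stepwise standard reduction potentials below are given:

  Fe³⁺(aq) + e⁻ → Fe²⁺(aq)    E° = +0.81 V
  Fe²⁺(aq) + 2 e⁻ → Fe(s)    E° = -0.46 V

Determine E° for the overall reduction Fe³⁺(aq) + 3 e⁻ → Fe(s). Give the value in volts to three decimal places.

-0.037 V

Standard free energies of sequential steps add: ΔG°₃ = ΔG°₁ + ΔG°₂, so n₃E°₃ = n₁E°₁ + n₂E°₂.
E°₃ = (1×+0.81 + 2×-0.46) / 3 = (-0.110) / 3 = -0.037 V.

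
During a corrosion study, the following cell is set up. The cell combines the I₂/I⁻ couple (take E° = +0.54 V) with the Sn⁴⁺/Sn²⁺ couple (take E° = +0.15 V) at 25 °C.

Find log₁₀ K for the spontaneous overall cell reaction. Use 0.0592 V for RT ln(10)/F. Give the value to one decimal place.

13.2

Cathode: I₂/I⁻; anode: Sn⁴⁺/Sn²⁺. E°cell = +0.39 V, n = 2.
log K = nE°cell / 0.0592 = (2)(+0.39) / 0.0592 = 13.2.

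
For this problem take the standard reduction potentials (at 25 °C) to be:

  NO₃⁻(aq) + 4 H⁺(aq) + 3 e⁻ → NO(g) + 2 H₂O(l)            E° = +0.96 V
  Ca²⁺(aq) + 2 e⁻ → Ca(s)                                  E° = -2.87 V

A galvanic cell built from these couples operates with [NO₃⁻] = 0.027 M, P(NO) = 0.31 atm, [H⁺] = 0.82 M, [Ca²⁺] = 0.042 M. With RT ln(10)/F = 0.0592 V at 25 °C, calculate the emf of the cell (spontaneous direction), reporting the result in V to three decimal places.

NO₃⁻/NO is the cathode (higher E°), Ca²⁺/Ca the anode: E°cell = +0.96 − (-2.87) = +3.83 V, n = 6.
Overall: 2 NO₃⁻(aq) + 8 H⁺(aq) + 3 Ca(s) → 2 NO(g) + 4 H₂O(l) + 3 Ca²⁺(aq)
Q = P(NO)^2·[Ca²⁺]^3 / ([NO₃⁻]^2·[H⁺]^8); log Q = -1.321.
E = E° − (0.0592/n) log Q = +3.83 − (0.0592/6)(-1.321) = +3.843 V.

+3.843 V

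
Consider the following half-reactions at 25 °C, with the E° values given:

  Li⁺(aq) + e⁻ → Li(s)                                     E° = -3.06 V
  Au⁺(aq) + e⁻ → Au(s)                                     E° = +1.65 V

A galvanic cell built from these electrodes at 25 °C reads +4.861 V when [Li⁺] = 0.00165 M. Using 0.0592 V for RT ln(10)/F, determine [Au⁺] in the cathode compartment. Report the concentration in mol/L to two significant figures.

Au⁺/Au is the cathode, Li⁺/Li the anode: E°cell = +4.71 V, n = 1.
Overall reaction: Au⁺(aq) + Li(s) → Au(s) + Li⁺(aq); Q = [Li⁺]^1/[Au⁺]^1.
From E = E° − (0.0592/n) log Q: log Q = (E° − E)·n/0.0592 = (+4.71 − (+4.861))·1/0.0592 = -2.5507.
So 1·log[Au⁺] = 1·log(0.00165) − log Q = -2.7825 − (-2.5507) = -0.2318; [Au⁺] = 10^(-0.2318) ≈ 0.59 M.

0.59 M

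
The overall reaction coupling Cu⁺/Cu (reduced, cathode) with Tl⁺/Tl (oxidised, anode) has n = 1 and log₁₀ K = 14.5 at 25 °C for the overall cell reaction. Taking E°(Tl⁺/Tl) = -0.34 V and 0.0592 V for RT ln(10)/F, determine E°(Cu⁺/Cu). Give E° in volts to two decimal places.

E°cell = (0.0592/n)·log K = (0.0592/1)(14.5) = +0.858 V.
Since Cu⁺/Cu is the cathode and Tl⁺/Tl the anode, E°cell = E°(Cu⁺/Cu) − E°(Tl⁺/Tl).
So E°(Cu⁺/Cu) = E°cell + E°(Tl⁺/Tl) = +0.858 + (-0.34) = +0.52 V.

+0.52 V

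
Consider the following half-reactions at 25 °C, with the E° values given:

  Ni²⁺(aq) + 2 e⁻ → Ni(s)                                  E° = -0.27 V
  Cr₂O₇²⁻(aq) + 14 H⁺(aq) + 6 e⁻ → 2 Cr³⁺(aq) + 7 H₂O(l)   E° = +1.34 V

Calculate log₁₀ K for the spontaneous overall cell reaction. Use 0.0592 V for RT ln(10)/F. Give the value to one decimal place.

Cathode: Cr₂O₇²⁻/Cr³⁺; anode: Ni²⁺/Ni. E°cell = +1.61 V, n = 6.
log K = nE°cell / 0.0592 = (6)(+1.61) / 0.0592 = 163.2.

163.2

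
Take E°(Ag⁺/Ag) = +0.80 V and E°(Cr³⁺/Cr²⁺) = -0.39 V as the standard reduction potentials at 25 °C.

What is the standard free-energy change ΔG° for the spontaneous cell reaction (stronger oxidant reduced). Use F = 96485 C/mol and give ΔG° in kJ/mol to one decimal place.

Ag⁺/Ag (E° = +0.80 V) is the cathode; Cr³⁺/Cr²⁺ (E° = -0.39 V) is the anode, so E°cell = +1.19 V.
Balancing electrons gives n = 1 (lcm of 1 and 1).
ΔG° = −nFE° = −(1)(96485)(+1.19) = -114,817 J = -114.8 kJ/mol.

-114.8 kJ/mol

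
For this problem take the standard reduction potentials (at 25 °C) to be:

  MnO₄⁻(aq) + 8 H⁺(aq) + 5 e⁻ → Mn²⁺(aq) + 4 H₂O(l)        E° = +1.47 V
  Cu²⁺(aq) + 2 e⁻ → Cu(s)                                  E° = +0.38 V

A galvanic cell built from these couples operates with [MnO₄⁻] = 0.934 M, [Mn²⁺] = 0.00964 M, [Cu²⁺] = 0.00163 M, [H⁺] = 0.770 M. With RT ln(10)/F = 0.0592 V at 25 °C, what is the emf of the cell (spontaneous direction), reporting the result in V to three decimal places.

MnO₄⁻/Mn²⁺ is the cathode (higher E°), Cu²⁺/Cu the anode: E°cell = +1.47 − (+0.38) = +1.09 V, n = 10.
Overall: 2 MnO₄⁻(aq) + 16 H⁺(aq) + 5 Cu(s) → 2 Mn²⁺(aq) + 8 H₂O(l) + 5 Cu²⁺(aq)
Q = [Mn²⁺]^2·[Cu²⁺]^5 / ([MnO₄⁻]^2·[H⁺]^16); log Q = -16.095.
E = E° − (0.0592/n) log Q = +1.09 − (0.0592/10)(-16.095) = +1.185 V.

+1.185 V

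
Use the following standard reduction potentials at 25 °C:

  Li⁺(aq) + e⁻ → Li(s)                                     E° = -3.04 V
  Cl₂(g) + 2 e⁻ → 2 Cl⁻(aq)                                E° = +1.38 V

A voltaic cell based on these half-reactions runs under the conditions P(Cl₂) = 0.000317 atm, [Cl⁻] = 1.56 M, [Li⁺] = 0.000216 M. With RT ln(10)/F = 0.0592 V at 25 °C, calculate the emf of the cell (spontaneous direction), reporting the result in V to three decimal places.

Cl₂/Cl⁻ is the cathode (higher E°), Li⁺/Li the anode: E°cell = +1.38 − (-3.04) = +4.42 V, n = 2.
Overall: Cl₂(g) + 2 Li(s) → 2 Cl⁻(aq) + 2 Li⁺(aq)
Q = [Cl⁻]^2·[Li⁺]^2 / (P(Cl₂)); log Q = -3.446.
E = E° − (0.0592/n) log Q = +4.42 − (0.0592/2)(-3.446) = +4.522 V.

+4.522 V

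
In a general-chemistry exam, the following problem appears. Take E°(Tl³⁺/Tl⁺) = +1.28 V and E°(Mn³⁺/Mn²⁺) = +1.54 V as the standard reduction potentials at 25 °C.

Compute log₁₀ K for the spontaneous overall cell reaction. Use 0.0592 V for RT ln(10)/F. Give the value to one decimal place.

Cathode: Mn³⁺/Mn²⁺; anode: Tl³⁺/Tl⁺. E°cell = +0.26 V, n = 2.
log K = nE°cell / 0.0592 = (2)(+0.26) / 0.0592 = 8.8.

8.8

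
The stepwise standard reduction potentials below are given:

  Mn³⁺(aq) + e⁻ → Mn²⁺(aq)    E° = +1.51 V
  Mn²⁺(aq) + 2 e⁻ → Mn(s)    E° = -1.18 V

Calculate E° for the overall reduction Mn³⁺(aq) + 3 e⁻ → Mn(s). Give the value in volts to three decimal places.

Since ΔG° = −nFE° is additive over sequential reductions, n₃E°₃ = n₁E°₁ + n₂E°₂.
E°₃ = (1×+1.51 + 2×-1.18) / 3 = (-0.850) / 3 = -0.283 V.

-0.283 V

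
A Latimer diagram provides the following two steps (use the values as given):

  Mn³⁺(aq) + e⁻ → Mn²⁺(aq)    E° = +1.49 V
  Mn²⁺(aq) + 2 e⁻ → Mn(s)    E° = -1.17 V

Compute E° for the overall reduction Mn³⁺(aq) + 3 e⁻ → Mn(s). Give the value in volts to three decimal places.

Standard free energies of sequential steps add: ΔG°₃ = ΔG°₁ + ΔG°₂, so n₃E°₃ = n₁E°₁ + n₂E°₂.
E°₃ = (1×+1.49 + 2×-1.17) / 3 = (-0.850) / 3 = -0.283 V.
Simply averaging or adding the two E° values would be wrong; the electron-weighted sum is required.

-0.283 V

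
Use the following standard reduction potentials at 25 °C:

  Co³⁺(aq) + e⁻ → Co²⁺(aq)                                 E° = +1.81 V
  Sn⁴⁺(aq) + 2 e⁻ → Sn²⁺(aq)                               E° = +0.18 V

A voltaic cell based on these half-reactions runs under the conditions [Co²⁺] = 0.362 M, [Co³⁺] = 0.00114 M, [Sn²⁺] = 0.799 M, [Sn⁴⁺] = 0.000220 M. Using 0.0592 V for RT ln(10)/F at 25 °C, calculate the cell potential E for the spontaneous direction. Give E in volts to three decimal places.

+1.587 V

Co³⁺/Co²⁺ is the cathode (higher E°), Sn⁴⁺/Sn²⁺ the anode: E°cell = +1.81 − (+0.18) = +1.63 V, n = 2.
Overall: 2 Co³⁺(aq) + Sn²⁺(aq) → 2 Co²⁺(aq) + Sn⁴⁺(aq)
Q = [Co²⁺]^2·[Sn⁴⁺] / ([Co³⁺]^2·[Sn²⁺]); log Q = 1.443.
E = E° − (0.0592/n) log Q = +1.63 − (0.0592/2)(1.443) = +1.587 V.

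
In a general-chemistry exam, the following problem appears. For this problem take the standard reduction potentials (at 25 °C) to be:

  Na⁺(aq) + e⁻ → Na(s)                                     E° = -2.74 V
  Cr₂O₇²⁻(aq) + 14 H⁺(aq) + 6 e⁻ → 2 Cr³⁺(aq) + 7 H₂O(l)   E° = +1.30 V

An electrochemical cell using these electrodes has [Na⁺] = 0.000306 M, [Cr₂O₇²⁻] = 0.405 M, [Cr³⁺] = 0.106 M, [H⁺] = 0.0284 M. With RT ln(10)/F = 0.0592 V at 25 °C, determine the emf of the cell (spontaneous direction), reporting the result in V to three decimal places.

+4.050 V

Cr₂O₇²⁻/Cr³⁺ is the cathode (higher E°), Na⁺/Na the anode: E°cell = +1.30 − (-2.74) = +4.04 V, n = 6.
Overall: Cr₂O₇²⁻(aq) + 14 H⁺(aq) + 6 Na(s) → 2 Cr³⁺(aq) + 7 H₂O(l) + 6 Na⁺(aq)
Q = [Cr³⁺]^2·[Na⁺]^6 / ([Cr₂O₇²⁻]·[H⁺]^14); log Q = -0.989.
E = E° − (0.0592/n) log Q = +4.04 − (0.0592/6)(-0.989) = +4.050 V.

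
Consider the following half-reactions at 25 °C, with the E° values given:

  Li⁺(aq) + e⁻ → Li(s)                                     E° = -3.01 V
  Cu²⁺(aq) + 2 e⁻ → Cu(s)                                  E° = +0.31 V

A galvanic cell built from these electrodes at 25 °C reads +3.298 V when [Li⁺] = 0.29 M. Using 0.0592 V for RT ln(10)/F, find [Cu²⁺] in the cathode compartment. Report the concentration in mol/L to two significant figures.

Cu²⁺/Cu is the cathode, Li⁺/Li the anode: E°cell = +3.32 V, n = 2.
Overall reaction: Cu²⁺(aq) + 2 Li(s) → Cu(s) + 2 Li⁺(aq); Q = [Li⁺]^2/[Cu²⁺]^1.
From E = E° − (0.0592/n) log Q: log Q = (E° − E)·n/0.0592 = (+3.32 − (+3.298))·2/0.0592 = 0.7432.
So 1·log[Cu²⁺] = 2·log(0.29) − log Q = -1.0752 − (0.7432) = -1.8184; [Cu²⁺] = 10^(-1.8184) ≈ 0.015 M.

0.015 M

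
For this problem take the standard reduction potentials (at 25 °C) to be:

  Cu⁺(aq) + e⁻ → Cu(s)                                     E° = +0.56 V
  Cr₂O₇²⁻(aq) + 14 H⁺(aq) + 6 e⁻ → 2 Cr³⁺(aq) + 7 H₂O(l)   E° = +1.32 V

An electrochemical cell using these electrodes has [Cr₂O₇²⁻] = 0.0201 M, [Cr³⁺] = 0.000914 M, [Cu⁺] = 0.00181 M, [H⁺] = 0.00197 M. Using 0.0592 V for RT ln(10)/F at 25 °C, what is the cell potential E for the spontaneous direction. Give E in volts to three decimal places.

Cr₂O₇²⁻/Cr³⁺ is the cathode (higher E°), Cu⁺/Cu the anode: E°cell = +1.32 − (+0.56) = +0.76 V, n = 6.
Overall: Cr₂O₇²⁻(aq) + 14 H⁺(aq) + 6 Cu(s) → 2 Cr³⁺(aq) + 7 H₂O(l) + 6 Cu⁺(aq)
Q = [Cr³⁺]^2·[Cu⁺]^6 / ([Cr₂O₇²⁻]·[H⁺]^14); log Q = 17.042.
E = E° − (0.0592/n) log Q = +0.76 − (0.0592/6)(17.042) = +0.592 V.

+0.592 V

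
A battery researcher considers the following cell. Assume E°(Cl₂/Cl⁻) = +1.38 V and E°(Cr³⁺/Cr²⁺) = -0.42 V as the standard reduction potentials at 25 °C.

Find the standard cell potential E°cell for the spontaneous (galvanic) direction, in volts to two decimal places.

+1.80 V

The Cl₂/Cl⁻ couple has the higher reduction potential, so it is the cathode; Cr³⁺/Cr²⁺ is oxidised at the anode.
E°cell = E°(cathode) − E°(anode) = (+1.38) − (-0.42) = +1.80 V.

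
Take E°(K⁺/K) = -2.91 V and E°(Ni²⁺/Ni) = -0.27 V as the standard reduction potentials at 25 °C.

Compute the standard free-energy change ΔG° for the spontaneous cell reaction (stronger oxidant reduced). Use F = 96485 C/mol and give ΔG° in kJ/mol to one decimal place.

-509.4 kJ/mol

Ni²⁺/Ni (E° = -0.27 V) is the cathode; K⁺/K (E° = -2.91 V) is the anode, so E°cell = +2.64 V.
Balancing electrons gives n = 2 (lcm of 2 and 1).
ΔG° = −nFE° = −(2)(96485)(+2.64) = -509,441 J = -509.4 kJ/mol.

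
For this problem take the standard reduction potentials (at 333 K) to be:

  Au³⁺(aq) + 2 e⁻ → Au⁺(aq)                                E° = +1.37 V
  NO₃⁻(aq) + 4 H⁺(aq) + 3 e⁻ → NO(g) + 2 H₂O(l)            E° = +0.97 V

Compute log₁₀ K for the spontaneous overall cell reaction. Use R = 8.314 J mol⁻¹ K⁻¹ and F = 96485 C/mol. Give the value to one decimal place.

36.3

Cathode: Au³⁺/Au⁺; anode: NO₃⁻/NO. E°cell = (+1.37) − (+0.97) = +0.40 V, with n = 6.
ΔG° = −nFE° = −RT ln K, so ln K = nFE°/(RT) = (6)(96485)(+0.40) / ((8.314)(333)) = 83.641.
log₁₀ K = 83.641 / ln 10 = 36.3.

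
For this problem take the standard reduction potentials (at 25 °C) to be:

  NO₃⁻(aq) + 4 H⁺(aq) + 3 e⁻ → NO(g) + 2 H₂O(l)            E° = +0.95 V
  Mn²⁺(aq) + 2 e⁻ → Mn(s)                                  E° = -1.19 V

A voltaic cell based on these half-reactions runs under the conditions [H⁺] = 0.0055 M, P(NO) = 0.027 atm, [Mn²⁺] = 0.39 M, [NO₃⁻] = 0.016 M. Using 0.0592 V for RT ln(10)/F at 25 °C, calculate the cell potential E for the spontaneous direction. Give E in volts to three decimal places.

NO₃⁻/NO is the cathode (higher E°), Mn²⁺/Mn the anode: E°cell = +0.95 − (-1.19) = +2.14 V, n = 6.
Overall: 2 NO₃⁻(aq) + 8 H⁺(aq) + 3 Mn(s) → 2 NO(g) + 4 H₂O(l) + 3 Mn²⁺(aq)
Q = P(NO)^2·[Mn²⁺]^3 / ([NO₃⁻]^2·[H⁺]^8); log Q = 17.305.
E = E° − (0.0592/n) log Q = +2.14 − (0.0592/6)(17.305) = +1.969 V.

+1.969 V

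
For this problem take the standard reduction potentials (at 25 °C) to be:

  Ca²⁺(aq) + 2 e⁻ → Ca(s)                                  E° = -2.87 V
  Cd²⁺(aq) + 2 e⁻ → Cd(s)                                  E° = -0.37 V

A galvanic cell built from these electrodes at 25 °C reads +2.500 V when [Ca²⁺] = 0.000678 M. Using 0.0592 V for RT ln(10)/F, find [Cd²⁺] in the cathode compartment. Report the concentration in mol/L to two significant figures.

Cd²⁺/Cd is the cathode, Ca²⁺/Ca the anode: E°cell = +2.50 V, n = 2.
Overall reaction: Cd²⁺(aq) + Ca(s) → Cd(s) + Ca²⁺(aq); Q = [Ca²⁺]^1/[Cd²⁺]^1.
From E = E° − (0.0592/n) log Q: log Q = (E° − E)·n/0.0592 = (+2.50 − (+2.500))·2/0.0592 = 0.0000.
So 1·log[Cd²⁺] = 1·log(0.000678) − log Q = -3.1688 − (0.0000) = -3.1688; [Cd²⁺] = 10^(-3.1688) ≈ 0.00068 M.

0.00068 M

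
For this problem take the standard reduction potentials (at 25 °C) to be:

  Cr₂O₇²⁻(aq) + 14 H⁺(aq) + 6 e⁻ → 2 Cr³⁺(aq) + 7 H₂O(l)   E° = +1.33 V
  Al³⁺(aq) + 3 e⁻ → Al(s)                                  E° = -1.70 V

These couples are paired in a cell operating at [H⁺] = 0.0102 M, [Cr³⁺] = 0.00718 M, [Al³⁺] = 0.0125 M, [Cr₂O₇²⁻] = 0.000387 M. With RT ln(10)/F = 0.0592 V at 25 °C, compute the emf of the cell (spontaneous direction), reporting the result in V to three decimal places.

+2.801 V

Cr₂O₇²⁻/Cr³⁺ is the cathode (higher E°), Al³⁺/Al the anode: E°cell = +1.33 − (-1.70) = +3.03 V, n = 6.
Overall: Cr₂O₇²⁻(aq) + 14 H⁺(aq) + 2 Al(s) → 2 Cr³⁺(aq) + 7 H₂O(l) + 2 Al³⁺(aq)
Q = [Cr³⁺]^2·[Al³⁺]^2 / ([Cr₂O₇²⁻]·[H⁺]^14); log Q = 23.198.
E = E° − (0.0592/n) log Q = +3.03 − (0.0592/6)(23.198) = +2.801 V.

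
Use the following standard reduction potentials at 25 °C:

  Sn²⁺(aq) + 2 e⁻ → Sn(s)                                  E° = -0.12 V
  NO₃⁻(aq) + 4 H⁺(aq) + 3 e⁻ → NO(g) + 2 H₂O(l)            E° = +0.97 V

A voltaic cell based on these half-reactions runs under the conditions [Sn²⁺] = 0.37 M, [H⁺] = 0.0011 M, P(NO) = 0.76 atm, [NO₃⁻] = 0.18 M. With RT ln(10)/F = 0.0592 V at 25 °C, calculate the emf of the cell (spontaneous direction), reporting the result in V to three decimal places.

+0.857 V

NO₃⁻/NO is the cathode (higher E°), Sn²⁺/Sn the anode: E°cell = +0.97 − (-0.12) = +1.09 V, n = 6.
Overall: 2 NO₃⁻(aq) + 8 H⁺(aq) + 3 Sn(s) → 2 NO(g) + 4 H₂O(l) + 3 Sn²⁺(aq)
Q = P(NO)^2·[Sn²⁺]^3 / ([NO₃⁻]^2·[H⁺]^8); log Q = 23.625.
E = E° − (0.0592/n) log Q = +1.09 − (0.0592/6)(23.625) = +0.857 V.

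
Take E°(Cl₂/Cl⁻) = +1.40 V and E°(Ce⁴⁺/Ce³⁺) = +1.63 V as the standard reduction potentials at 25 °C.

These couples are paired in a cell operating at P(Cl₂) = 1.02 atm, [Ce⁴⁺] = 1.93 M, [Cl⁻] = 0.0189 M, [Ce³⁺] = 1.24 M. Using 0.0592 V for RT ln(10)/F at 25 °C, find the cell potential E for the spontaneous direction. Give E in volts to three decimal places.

Ce⁴⁺/Ce³⁺ is the cathode (higher E°), Cl₂/Cl⁻ the anode: E°cell = +1.63 − (+1.40) = +0.23 V, n = 2.
Overall: 2 Ce⁴⁺(aq) + 2 Cl⁻(aq) → 2 Ce³⁺(aq) + Cl₂(g)
Q = [Ce³⁺]^2·P(Cl₂) / ([Ce⁴⁺]^2·[Cl⁻]^2); log Q = 3.071.
E = E° − (0.0592/n) log Q = +0.23 − (0.0592/2)(3.071) = +0.139 V.

+0.139 V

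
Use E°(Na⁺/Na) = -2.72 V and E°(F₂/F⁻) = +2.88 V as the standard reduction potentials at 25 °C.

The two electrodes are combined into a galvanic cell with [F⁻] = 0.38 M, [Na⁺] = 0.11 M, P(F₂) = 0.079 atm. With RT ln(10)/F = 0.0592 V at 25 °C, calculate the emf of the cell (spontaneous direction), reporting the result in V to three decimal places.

+5.649 V

F₂/F⁻ is the cathode (higher E°), Na⁺/Na the anode: E°cell = +2.88 − (-2.72) = +5.60 V, n = 2.
Overall: F₂(g) + 2 Na(s) → 2 F⁻(aq) + 2 Na⁺(aq)
Q = [F⁻]^2·[Na⁺]^2 / (P(F₂)); log Q = -1.655.
E = E° − (0.0592/n) log Q = +5.60 − (0.0592/2)(-1.655) = +5.649 V.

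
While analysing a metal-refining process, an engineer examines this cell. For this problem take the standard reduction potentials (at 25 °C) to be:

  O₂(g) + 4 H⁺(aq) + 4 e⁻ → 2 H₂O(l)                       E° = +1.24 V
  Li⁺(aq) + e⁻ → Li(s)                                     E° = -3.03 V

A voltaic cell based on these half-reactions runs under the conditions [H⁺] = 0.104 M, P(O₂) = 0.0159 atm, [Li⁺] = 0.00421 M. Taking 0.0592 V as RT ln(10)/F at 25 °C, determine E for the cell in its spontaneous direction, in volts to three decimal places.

+4.326 V

O₂/H₂O is the cathode (higher E°), Li⁺/Li the anode: E°cell = +1.24 − (-3.03) = +4.27 V, n = 4.
Overall: O₂(g) + 4 H⁺(aq) + 4 Li(s) → 2 H₂O(l) + 4 Li⁺(aq)
Q = [Li⁺]^4 / (P(O₂)·[H⁺]^4); log Q = -3.772.
E = E° − (0.0592/n) log Q = +4.27 − (0.0592/4)(-3.772) = +4.326 V.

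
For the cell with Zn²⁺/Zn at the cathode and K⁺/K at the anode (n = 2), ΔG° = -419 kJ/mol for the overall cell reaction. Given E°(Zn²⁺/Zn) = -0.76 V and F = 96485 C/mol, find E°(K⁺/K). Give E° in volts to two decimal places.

E°cell = −ΔG°/(nF) = −(-419×10³)/((2)(96485)) = +2.171 V.
Since Zn²⁺/Zn is the cathode and K⁺/K the anode, E°cell = E°(Zn²⁺/Zn) − E°(K⁺/K).
So E°(K⁺/K) = E°(Zn²⁺/Zn) − E°cell = (-0.76) − (+2.171) = -2.93 V.

-2.93 V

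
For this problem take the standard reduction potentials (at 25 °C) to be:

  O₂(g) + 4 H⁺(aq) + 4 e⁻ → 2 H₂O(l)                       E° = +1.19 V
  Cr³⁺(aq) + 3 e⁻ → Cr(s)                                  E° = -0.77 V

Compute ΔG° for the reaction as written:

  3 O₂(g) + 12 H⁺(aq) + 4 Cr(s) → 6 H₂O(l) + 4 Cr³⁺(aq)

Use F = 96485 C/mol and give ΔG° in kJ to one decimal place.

As written, O₂/H₂O is reduced (cathode) and Cr³⁺/Cr is oxidised (anode), so E°cell = (+1.19) − (-0.77) = +1.96 V.
Balancing electrons gives n = 12.
ΔG° = −nFE° = −(12)(96485)(+1.96) = -2,269,327 J = -2269.3 kJ.

-2269.3 kJ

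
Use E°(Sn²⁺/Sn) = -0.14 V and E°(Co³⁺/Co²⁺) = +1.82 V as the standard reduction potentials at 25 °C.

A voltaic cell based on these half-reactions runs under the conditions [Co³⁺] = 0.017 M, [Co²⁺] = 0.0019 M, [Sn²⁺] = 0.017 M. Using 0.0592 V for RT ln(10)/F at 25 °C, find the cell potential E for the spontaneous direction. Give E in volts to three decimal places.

Co³⁺/Co²⁺ is the cathode (higher E°), Sn²⁺/Sn the anode: E°cell = +1.82 − (-0.14) = +1.96 V, n = 2.
Overall: 2 Co³⁺(aq) + Sn(s) → 2 Co²⁺(aq) + Sn²⁺(aq)
Q = [Co²⁺]^2·[Sn²⁺] / ([Co³⁺]^2); log Q = -3.673.
E = E° − (0.0592/n) log Q = +1.96 − (0.0592/2)(-3.673) = +2.069 V.

+2.069 V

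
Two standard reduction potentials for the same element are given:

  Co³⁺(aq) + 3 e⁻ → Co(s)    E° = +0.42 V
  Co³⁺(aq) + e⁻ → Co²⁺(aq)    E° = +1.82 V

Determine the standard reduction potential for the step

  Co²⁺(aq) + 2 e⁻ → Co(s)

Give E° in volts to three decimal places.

-0.280 V

Sequential free energies add, so n₃E°₃ = n₁E°₁ + n₂E°₂.
With n₃ = 3, and the known step contributing 1×(+1.82) V, the unknown satisfies 2·E° = 3×(+0.42) − 1×(+1.82) = -0.560.
E° = -0.560 / 2 = -0.280 V.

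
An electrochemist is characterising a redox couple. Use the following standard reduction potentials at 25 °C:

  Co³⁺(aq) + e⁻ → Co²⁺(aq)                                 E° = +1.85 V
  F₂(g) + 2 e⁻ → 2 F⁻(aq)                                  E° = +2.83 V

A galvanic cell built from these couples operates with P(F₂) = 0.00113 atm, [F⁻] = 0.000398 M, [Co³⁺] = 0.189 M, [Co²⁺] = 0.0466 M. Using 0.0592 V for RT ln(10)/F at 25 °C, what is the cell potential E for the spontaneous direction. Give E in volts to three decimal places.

+1.058 V

F₂/F⁻ is the cathode (higher E°), Co³⁺/Co²⁺ the anode: E°cell = +2.83 − (+1.85) = +0.98 V, n = 2.
Overall: F₂(g) + 2 Co²⁺(aq) → 2 F⁻(aq) + 2 Co³⁺(aq)
Q = [F⁻]^2·[Co³⁺]^2 / (P(F₂)·[Co²⁺]^2); log Q = -2.637.
E = E° − (0.0592/n) log Q = +0.98 − (0.0592/2)(-2.637) = +1.058 V.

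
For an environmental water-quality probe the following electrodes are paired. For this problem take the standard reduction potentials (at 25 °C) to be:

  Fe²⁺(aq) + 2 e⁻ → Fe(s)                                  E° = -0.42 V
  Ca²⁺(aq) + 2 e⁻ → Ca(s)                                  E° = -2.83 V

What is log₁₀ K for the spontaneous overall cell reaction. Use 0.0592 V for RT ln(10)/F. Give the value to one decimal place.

Cathode: Fe²⁺/Fe; anode: Ca²⁺/Ca. E°cell = +2.41 V, n = 2.
log K = nE°cell / 0.0592 = (2)(+2.41) / 0.0592 = 81.4.

81.4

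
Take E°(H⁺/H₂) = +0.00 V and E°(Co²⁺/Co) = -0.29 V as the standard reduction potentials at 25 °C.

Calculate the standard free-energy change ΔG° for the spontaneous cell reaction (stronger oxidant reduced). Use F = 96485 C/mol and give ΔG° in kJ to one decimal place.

-56.0 kJ

H⁺/H₂ (E° = +0.00 V) is the cathode; Co²⁺/Co (E° = -0.29 V) is the anode, so E°cell = +0.29 V.
Balancing electrons gives n = 2 (lcm of 2 and 2).
ΔG° = −nFE° = −(2)(96485)(+0.29) = -55,961 J = -56.0 kJ.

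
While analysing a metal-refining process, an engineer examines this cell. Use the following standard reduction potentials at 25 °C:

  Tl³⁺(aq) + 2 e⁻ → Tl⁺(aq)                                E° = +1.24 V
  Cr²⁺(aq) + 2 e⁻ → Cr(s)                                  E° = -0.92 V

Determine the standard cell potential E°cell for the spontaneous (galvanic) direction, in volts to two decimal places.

The Tl³⁺/Tl⁺ couple has the higher reduction potential, so it is the cathode; Cr²⁺/Cr is oxidised at the anode.
E°cell = E°(cathode) − E°(anode) = (+1.24) − (-0.92) = +2.16 V.
Since E°cell > 0, the reaction is spontaneous under standard conditions.

+2.16 V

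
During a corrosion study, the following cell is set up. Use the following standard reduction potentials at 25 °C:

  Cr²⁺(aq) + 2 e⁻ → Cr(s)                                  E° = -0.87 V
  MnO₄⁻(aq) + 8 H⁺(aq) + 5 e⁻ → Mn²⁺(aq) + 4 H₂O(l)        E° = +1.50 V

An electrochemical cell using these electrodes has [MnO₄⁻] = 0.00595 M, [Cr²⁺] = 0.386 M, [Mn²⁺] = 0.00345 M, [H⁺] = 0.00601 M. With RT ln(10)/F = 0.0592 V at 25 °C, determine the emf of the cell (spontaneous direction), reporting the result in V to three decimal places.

MnO₄⁻/Mn²⁺ is the cathode (higher E°), Cr²⁺/Cr the anode: E°cell = +1.50 − (-0.87) = +2.37 V, n = 10.
Overall: 2 MnO₄⁻(aq) + 16 H⁺(aq) + 5 Cr(s) → 2 Mn²⁺(aq) + 8 H₂O(l) + 5 Cr²⁺(aq)
Q = [Mn²⁺]^2·[Cr²⁺]^5 / ([MnO₄⁻]^2·[H⁺]^16); log Q = 32.998.
E = E° − (0.0592/n) log Q = +2.37 − (0.0592/10)(32.998) = +2.175 V.

+2.175 V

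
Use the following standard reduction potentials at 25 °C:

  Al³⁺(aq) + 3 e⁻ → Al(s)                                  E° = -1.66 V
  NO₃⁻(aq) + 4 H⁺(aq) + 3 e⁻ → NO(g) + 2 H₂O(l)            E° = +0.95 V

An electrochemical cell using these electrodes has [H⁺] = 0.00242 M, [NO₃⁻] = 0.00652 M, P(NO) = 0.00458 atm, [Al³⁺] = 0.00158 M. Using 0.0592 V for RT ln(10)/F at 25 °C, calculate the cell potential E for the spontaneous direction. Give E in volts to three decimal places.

+2.462 V

NO₃⁻/NO is the cathode (higher E°), Al³⁺/Al the anode: E°cell = +0.95 − (-1.66) = +2.61 V, n = 3.
Overall: NO₃⁻(aq) + 4 H⁺(aq) + Al(s) → NO(g) + 2 H₂O(l) + Al³⁺(aq)
Q = P(NO)·[Al³⁺] / ([NO₃⁻]·[H⁺]^4); log Q = 7.510.
E = E° − (0.0592/n) log Q = +2.61 − (0.0592/3)(7.510) = +2.462 V.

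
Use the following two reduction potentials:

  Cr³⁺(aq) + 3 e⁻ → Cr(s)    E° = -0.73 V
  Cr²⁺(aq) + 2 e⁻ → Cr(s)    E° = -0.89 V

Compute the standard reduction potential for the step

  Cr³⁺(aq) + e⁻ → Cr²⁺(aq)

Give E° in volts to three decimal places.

-0.410 V

Sequential free energies add, so n₃E°₃ = n₁E°₁ + n₂E°₂.
With n₃ = 3, and the known step contributing 2×(-0.89) V, the unknown satisfies 1·E° = 3×(-0.73) − 2×(-0.89) = -0.410.
E° = -0.410 / 1 = -0.410 V.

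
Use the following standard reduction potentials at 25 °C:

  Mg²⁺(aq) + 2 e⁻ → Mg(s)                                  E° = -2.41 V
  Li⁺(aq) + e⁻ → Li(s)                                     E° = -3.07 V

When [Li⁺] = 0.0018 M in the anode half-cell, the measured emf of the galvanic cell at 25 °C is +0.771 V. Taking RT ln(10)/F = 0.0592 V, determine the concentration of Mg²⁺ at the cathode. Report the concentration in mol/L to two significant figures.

Mg²⁺/Mg is the cathode, Li⁺/Li the anode: E°cell = +0.66 V, n = 2.
Overall reaction: Mg²⁺(aq) + 2 Li(s) → Mg(s) + 2 Li⁺(aq); Q = [Li⁺]^2/[Mg²⁺]^1.
From E = E° − (0.0592/n) log Q: log Q = (E° − E)·n/0.0592 = (+0.66 − (+0.771))·2/0.0592 = -3.7500.
So 1·log[Mg²⁺] = 2·log(0.0018) − log Q = -5.4895 − (-3.7500) = -1.7395; [Mg²⁺] = 10^(-1.7395) ≈ 0.018 M.

0.018 M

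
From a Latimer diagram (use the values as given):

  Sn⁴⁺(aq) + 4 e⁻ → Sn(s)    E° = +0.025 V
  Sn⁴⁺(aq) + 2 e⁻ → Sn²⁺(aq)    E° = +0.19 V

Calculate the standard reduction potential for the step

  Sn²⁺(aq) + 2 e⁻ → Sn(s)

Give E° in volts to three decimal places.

-0.140 V

Sequential free energies add, so n₃E°₃ = n₁E°₁ + n₂E°₂.
With n₃ = 4, and the known step contributing 2×(+0.19) V, the unknown satisfies 2·E° = 4×(+0.025) − 2×(+0.19) = -0.280.
E° = -0.280 / 2 = -0.140 V.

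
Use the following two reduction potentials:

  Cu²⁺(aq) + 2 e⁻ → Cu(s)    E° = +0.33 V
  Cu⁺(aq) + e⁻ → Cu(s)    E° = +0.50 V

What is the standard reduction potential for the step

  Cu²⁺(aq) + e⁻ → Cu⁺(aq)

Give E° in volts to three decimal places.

Sequential free energies add, so n₃E°₃ = n₁E°₁ + n₂E°₂.
With n₃ = 2, and the known step contributing 1×(+0.50) V, the unknown satisfies 1·E° = 2×(+0.33) − 1×(+0.50) = +0.160.
E° = +0.160 / 1 = +0.160 V.

+0.160 V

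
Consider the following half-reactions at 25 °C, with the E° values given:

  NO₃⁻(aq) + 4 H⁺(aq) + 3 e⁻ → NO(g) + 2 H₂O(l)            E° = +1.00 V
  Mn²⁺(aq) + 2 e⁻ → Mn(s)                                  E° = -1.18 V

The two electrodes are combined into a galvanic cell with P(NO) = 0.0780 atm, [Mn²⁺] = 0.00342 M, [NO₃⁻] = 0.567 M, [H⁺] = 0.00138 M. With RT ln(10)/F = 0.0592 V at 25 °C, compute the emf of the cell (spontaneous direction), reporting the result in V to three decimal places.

NO₃⁻/NO is the cathode (higher E°), Mn²⁺/Mn the anode: E°cell = +1.00 − (-1.18) = +2.18 V, n = 6.
Overall: 2 NO₃⁻(aq) + 8 H⁺(aq) + 3 Mn(s) → 2 NO(g) + 4 H₂O(l) + 3 Mn²⁺(aq)
Q = P(NO)^2·[Mn²⁺]^3 / ([NO₃⁻]^2·[H⁺]^8); log Q = 13.760.
E = E° − (0.0592/n) log Q = +2.18 − (0.0592/6)(13.760) = +2.044 V.

+2.044 V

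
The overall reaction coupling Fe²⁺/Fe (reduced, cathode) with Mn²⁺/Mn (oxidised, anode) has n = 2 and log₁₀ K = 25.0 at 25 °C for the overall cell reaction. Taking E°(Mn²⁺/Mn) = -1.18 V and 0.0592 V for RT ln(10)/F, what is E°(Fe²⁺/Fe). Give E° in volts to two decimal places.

-0.44 V

E°cell = (0.0592/n)·log K = (0.0592/2)(25.0) = +0.740 V.
Since Fe²⁺/Fe is the cathode and Mn²⁺/Mn the anode, E°cell = E°(Fe²⁺/Fe) − E°(Mn²⁺/Mn).
So E°(Fe²⁺/Fe) = E°cell + E°(Mn²⁺/Mn) = +0.740 + (-1.18) = -0.44 V.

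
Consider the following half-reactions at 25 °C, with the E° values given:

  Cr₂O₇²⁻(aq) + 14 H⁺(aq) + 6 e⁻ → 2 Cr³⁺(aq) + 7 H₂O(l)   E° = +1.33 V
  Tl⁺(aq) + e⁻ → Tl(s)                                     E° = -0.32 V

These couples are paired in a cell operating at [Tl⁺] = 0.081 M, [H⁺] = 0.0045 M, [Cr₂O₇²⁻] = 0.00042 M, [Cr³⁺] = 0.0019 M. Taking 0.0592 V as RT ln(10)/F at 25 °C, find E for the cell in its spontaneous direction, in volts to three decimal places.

+1.411 V

Cr₂O₇²⁻/Cr³⁺ is the cathode (higher E°), Tl⁺/Tl the anode: E°cell = +1.33 − (-0.32) = +1.65 V, n = 6.
Overall: Cr₂O₇²⁻(aq) + 14 H⁺(aq) + 6 Tl(s) → 2 Cr³⁺(aq) + 7 H₂O(l) + 6 Tl⁺(aq)
Q = [Cr³⁺]^2·[Tl⁺]^6 / ([Cr₂O₇²⁻]·[H⁺]^14); log Q = 24.240.
E = E° − (0.0592/n) log Q = +1.65 − (0.0592/6)(24.240) = +1.411 V.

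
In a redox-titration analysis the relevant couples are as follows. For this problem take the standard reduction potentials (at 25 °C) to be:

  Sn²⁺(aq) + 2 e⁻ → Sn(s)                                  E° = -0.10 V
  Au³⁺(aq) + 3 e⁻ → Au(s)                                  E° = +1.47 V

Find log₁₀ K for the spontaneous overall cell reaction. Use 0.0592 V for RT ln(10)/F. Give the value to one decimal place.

159.1

Cathode: Au³⁺/Au; anode: Sn²⁺/Sn. E°cell = +1.57 V, n = 6.
log K = nE°cell / 0.0592 = (6)(+1.57) / 0.0592 = 159.1.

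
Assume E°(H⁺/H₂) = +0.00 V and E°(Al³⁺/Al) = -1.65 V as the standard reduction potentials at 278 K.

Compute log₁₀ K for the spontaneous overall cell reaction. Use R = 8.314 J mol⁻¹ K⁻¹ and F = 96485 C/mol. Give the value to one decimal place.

Cathode: H⁺/H₂; anode: Al³⁺/Al. E°cell = (+0.00) − (-1.65) = +1.65 V, with n = 6.
ΔG° = −nFE° = −RT ln K, so ln K = nFE°/(RT) = (6)(96485)(+1.65) / ((8.314)(278)) = 413.276.
log₁₀ K = 413.276 / ln 10 = 179.5.

179.5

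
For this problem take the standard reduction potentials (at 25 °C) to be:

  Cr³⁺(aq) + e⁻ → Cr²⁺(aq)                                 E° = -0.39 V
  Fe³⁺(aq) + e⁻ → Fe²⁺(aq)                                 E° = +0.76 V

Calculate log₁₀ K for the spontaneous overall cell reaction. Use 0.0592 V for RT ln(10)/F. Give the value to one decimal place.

Cathode: Fe³⁺/Fe²⁺; anode: Cr³⁺/Cr²⁺. E°cell = +1.15 V, n = 1.
log K = nE°cell / 0.0592 = (1)(+1.15) / 0.0592 = 19.4.

19.4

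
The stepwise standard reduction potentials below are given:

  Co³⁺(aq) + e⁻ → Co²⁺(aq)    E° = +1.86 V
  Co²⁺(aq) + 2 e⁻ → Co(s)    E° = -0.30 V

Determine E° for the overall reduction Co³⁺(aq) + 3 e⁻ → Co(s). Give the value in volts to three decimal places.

+0.420 V

Adding the free-energy changes (−nFE°) of the two steps gives −n₃FE°₃ = −n₁FE°₁ − n₂FE°₂.
E°₃ = (1×+1.86 + 2×-0.30) / 3 = (+1.260) / 3 = +0.420 V.
Simply averaging or adding the two E° values would be wrong; the electron-weighted sum is required.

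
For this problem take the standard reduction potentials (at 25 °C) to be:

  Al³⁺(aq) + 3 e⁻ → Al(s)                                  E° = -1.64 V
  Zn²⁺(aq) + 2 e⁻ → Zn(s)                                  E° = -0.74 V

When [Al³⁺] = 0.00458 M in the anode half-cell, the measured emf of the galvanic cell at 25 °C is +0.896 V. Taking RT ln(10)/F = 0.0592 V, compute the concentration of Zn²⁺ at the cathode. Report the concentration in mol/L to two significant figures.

Zn²⁺/Zn is the cathode, Al³⁺/Al the anode: E°cell = +0.90 V, n = 6.
Overall reaction: 3 Zn²⁺(aq) + 2 Al(s) → 3 Zn(s) + 2 Al³⁺(aq); Q = [Al³⁺]^2/[Zn²⁺]^3.
From E = E° − (0.0592/n) log Q: log Q = (E° − E)·n/0.0592 = (+0.90 − (+0.896))·6/0.0592 = 0.4054.
So 3·log[Zn²⁺] = 2·log(0.00458) − log Q = -4.6783 − (0.4054) = -5.0837; log[Zn²⁺] = -5.0837 / 3 = -1.6946; [Zn²⁺] = 10^(-1.6946) ≈ 0.020 M.

0.020 M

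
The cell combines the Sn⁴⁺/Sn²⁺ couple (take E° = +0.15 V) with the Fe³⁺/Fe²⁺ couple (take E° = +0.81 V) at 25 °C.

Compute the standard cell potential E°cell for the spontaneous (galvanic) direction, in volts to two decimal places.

The Fe³⁺/Fe²⁺ couple has the higher reduction potential, so it is the cathode; Sn⁴⁺/Sn²⁺ is oxidised at the anode.
E°cell = E°(cathode) − E°(anode) = (+0.81) − (+0.15) = +0.66 V.
Since E°cell > 0, the reaction is spontaneous under standard conditions.

+0.66 V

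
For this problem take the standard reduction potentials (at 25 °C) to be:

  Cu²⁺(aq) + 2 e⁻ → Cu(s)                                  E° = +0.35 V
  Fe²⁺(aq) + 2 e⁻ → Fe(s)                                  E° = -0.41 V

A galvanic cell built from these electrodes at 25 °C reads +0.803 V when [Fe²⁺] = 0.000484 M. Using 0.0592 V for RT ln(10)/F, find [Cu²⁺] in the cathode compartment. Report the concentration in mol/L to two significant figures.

Cu²⁺/Cu is the cathode, Fe²⁺/Fe the anode: E°cell = +0.76 V, n = 2.
Overall reaction: Cu²⁺(aq) + Fe(s) → Cu(s) + Fe²⁺(aq); Q = [Fe²⁺]^1/[Cu²⁺]^1.
From E = E° − (0.0592/n) log Q: log Q = (E° − E)·n/0.0592 = (+0.76 − (+0.803))·2/0.0592 = -1.4527.
So 1·log[Cu²⁺] = 1·log(0.000484) − log Q = -3.3152 − (-1.4527) = -1.8625; [Cu²⁺] = 10^(-1.8625) ≈ 0.014 M.

0.014 M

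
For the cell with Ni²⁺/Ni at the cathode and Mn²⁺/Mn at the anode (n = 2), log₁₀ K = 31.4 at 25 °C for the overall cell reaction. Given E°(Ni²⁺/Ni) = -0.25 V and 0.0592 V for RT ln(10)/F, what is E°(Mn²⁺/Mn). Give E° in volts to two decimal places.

E°cell = (0.0592/n)·log K = (0.0592/2)(31.4) = +0.929 V.
Since Ni²⁺/Ni is the cathode and Mn²⁺/Mn the anode, E°cell = E°(Ni²⁺/Ni) − E°(Mn²⁺/Mn).
So E°(Mn²⁺/Mn) = E°(Ni²⁺/Ni) − E°cell = (-0.25) − (+0.929) = -1.18 V.

-1.18 V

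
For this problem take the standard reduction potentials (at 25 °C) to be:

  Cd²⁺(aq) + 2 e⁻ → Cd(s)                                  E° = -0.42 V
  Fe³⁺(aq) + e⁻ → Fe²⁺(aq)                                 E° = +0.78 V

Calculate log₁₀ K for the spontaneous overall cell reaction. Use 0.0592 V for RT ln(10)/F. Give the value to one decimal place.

Cathode: Fe³⁺/Fe²⁺; anode: Cd²⁺/Cd. E°cell = +1.20 V, n = 2.
log K = nE°cell / 0.0592 = (2)(+1.20) / 0.0592 = 40.5.

40.5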